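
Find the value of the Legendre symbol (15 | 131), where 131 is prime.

Euler's criterion: (15/131) ≡ 15^65 (mod 131).
15^2 ≡ 94 (mod 131)
15^4 ≡ 59 (mod 131)
15^8 ≡ 75 (mod 131)
15^16 ≡ 123 (mod 131)
15^32 ≡ 64 (mod 131)
15^64 ≡ 35 (mod 131)
15^65 = 15^(64+1) ≡ 1 (mod 131).
Result is 1, so (15/131) = 1.

1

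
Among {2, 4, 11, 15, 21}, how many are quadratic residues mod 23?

2

(2/23) = +1 → QR.
(4/23) = +1 → QR.
(11/23) = -1 → non-residue.
(15/23) = -1 → non-residue.
(21/23) = -1 → non-residue.
Total quadratic residues among the 5: 2.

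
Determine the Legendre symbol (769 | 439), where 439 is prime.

Euler's criterion: (769/439) ≡ 330^219 (mod 439).
330^2 ≡ 28 (mod 439)
330^4 ≡ 345 (mod 439)
330^8 ≡ 56 (mod 439)
330^16 ≡ 63 (mod 439)
330^32 ≡ 18 (mod 439)
330^64 ≡ 324 (mod 439)
330^128 ≡ 55 (mod 439)
330^219 = 330^(128+64+16+8+2+1) ≡ 438 (mod 439).
Result is 438 ≡ −1, so (769/439) = −1.

-1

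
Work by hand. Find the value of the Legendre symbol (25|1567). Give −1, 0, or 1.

Reciprocity: 25 ≡ 1 and 1567 ≡ 3 (mod 4), so (25/1567) = +(1567/25).
Reduce top mod 25: now compute (17/25).
Reciprocity: 17 ≡ 1 and 25 ≡ 1 (mod 4), so (17/25) = +(25/17).
Reduce top mod 17: now compute (8/17).
Pull out 2^3: since 17 ≡ 1 (mod 8), (2/17) = +1, so (2/17)^3 = +1.
Reached (1/17) = 1. Collecting the sign flips along the way, the symbol is +1.

1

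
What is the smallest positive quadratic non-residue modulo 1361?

3

(2/1361) = +1, so 2 is a residue.
(3/1361) = −1, so 3 is the smallest positive non-residue mod 1361.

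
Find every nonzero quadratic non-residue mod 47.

5, 10, 11, 13, 15, 19, 20, 22, 23, 26, 29, 30, 31, 33, 35, 38, 39, 40, 41, 43, 44, 45, 46

Square k = 1,…,23 (k and 47−k give the same square):
1²=1, 2²=4, 3²=9, 4²=16, 5²=25, 6²=36, 7²≡2, 8²≡17, 9²≡34, 10²≡6, 11²≡27, 12²≡3, 13²≡28, 14²≡8, 15²≡37, 16²≡21, 17²≡7, 18²≡42, 19²≡32, 20²≡24, 21²≡18, 22²≡14, 23²≡12 (mod 47).
The residues are {1, 2, 3, 4, 6, 7, 8, 9, 12, 14, 16, 17, 18, 21, 24, 25, 27, 28, 32, 34, 36, 37, 42}; the non-residues are the remaining 23 nonzero classes.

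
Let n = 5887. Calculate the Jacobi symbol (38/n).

-1

Pull out 2: since 5887 ≡ 7 (mod 8), (2/5887) = +1.
Reciprocity: 19 ≡ 3 and 5887 ≡ 3 (mod 4), so (19/5887) = −(5887/19).
Reduce top mod 19: now compute (16/19).
Pull out 2^4: since 19 ≡ 3 (mod 8), (2/19) = -1, so (2/19)^4 = +1.
Reached (1/19) = 1. Collecting the sign flips along the way, the symbol is -1.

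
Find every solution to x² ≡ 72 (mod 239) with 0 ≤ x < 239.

116, 123

Since 239 ≡ 3 (mod 4), a square root of 72 is 72^((239+1)/4) = 72^60 mod 239.
Repeated squaring: 72^2≡165, 72^4≡218, 72^8≡202, 72^16≡174, 72^32≡162 (mod 239).
72^60 = 72^(32+16+8+4) ≡ 116 (mod 239).
Check: 116² = 13456 ≡ 72 (mod 239). The two roots are 116 and 123.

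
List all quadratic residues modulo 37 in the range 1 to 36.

1,3,4,7,9,10,11,12,16,21,25,26,27,28,30,33,34,36

Square k = 1,…,18 (k and 37−k give the same square):
1²=1, 2²=4, 3²=9, 4²=16, 5²=25, 6²=36, 7²≡12, 8²≡27, 9²≡7, 10²≡26, 11²≡10, 12²≡33, 13²≡21, 14²≡11, 15²≡3, 16²≡34, 17²≡30, 18²≡28 (mod 37).
So the quadratic residues mod 37 are {1, 3, 4, 7, 9, 10, 11, 12, 16, 21, 25, 26, 27, 28, 30, 33, 34, 36}.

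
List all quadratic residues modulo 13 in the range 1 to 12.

Square k = 1,…,6 (k and 13−k give the same square):
1²=1, 2²=4, 3²=9, 4²≡3, 5²≡12, 6²≡10 (mod 13).
So the quadratic residues mod 13 are {1, 3, 4, 9, 10, 12}.

1,3,4,9,10,12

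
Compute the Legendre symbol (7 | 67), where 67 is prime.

Reciprocity: 7 ≡ 3 and 67 ≡ 3 (mod 4), so (7/67) = −(67/7).
Reduce top mod 7: now compute (4/7).
Pull out 2^2: since 7 ≡ 7 (mod 8), (2/7) = +1, so (2/7)^2 = +1.
Reached (1/7) = 1. Collecting the sign flips along the way, the symbol is -1.

-1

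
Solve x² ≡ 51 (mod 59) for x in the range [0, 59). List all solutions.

13, 46

Since 59 ≡ 3 (mod 4), a square root of 51 is 51^((59+1)/4) = 51^15 mod 59.
Repeated squaring: 51^2≡5, 51^4≡25, 51^8≡35 (mod 59).
51^15 = 51^(8+4+2+1) ≡ 46 (mod 59).
Check: 46² = 2116 ≡ 51 (mod 59). The two roots are 13 and 46.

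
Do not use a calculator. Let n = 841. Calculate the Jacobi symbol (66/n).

1

Pull out 2: since 841 ≡ 1 (mod 8), (2/841) = +1.
Reciprocity: 33 ≡ 1 and 841 ≡ 1 (mod 4), so (33/841) = +(841/33).
Reduce top mod 33: now compute (16/33).
Pull out 2^4: since 33 ≡ 1 (mod 8), (2/33) = +1, so (2/33)^4 = +1.
Reached (1/33) = 1. Collecting the sign flips along the way, the symbol is +1.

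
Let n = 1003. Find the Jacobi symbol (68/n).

Pull out 2^2: since 1003 ≡ 3 (mod 8), (2/1003) = -1, so (2/1003)^2 = +1.
Reciprocity: 17 ≡ 1 and 1003 ≡ 3 (mod 4), so (17/1003) = +(1003/17).
Reduce top mod 17: now compute (0/17).
Top reduces to 0: gcd > 1, so the symbol is 0.

0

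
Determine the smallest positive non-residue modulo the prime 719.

(2/719) = +1, so 2 is a residue.
(3/719) = +1, so 3 is a residue.
(4/719) = +1, so 4 is a residue.
(5/719) = +1, so 5 is a residue.
(6/719) = +1, so 6 is a residue.
(7/719) = +1, so 7 is a residue.
(8/719) = +1, so 8 is a residue.
(9/719) = +1, so 9 is a residue.
(10/719) = +1, so 10 is a residue.
(11/719) = −1, so 11 is the smallest positive non-residue mod 719.

11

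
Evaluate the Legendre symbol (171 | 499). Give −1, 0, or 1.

-1

Euler's criterion: (171/499) ≡ 171^249 (mod 499).
171^2 ≡ 299 (mod 499)
171^4 ≡ 80 (mod 499)
171^8 ≡ 412 (mod 499)
171^16 ≡ 84 (mod 499)
171^32 ≡ 70 (mod 499)
171^64 ≡ 409 (mod 499)
171^128 ≡ 116 (mod 499)
171^249 = 171^(128+64+32+16+8+1) ≡ 498 (mod 499).
Result is 498 ≡ −1, so (171/499) = −1.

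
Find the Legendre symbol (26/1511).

Pull out 2: since 1511 ≡ 7 (mod 8), (2/1511) = +1.
Reciprocity: 13 ≡ 1 and 1511 ≡ 3 (mod 4), so (13/1511) = +(1511/13).
Reduce top mod 13: now compute (3/13).
Reciprocity: 3 ≡ 3 and 13 ≡ 1 (mod 4), so (3/13) = +(13/3).
Reduce top mod 3: now compute (1/3).
Reached (1/3) = 1. Collecting the sign flips along the way, the symbol is +1.

1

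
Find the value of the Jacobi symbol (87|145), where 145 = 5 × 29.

Reciprocity: 87 ≡ 3 and 145 ≡ 1 (mod 4), so (87/145) = +(145/87).
Reduce top mod 87: now compute (58/87).
Pull out 2: since 87 ≡ 7 (mod 8), (2/87) = +1.
Reciprocity: 29 ≡ 1 and 87 ≡ 3 (mod 4), so (29/87) = +(87/29).
Reduce top mod 29: now compute (0/29).
Top reduces to 0: gcd > 1, so the symbol is 0.

0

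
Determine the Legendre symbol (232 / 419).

Euler's criterion: (232/419) ≡ 232^209 (mod 419).
232^2 ≡ 192 (mod 419)
232^4 ≡ 411 (mod 419)
232^8 ≡ 64 (mod 419)
232^16 ≡ 325 (mod 419)
232^32 ≡ 37 (mod 419)
232^64 ≡ 112 (mod 419)
232^128 ≡ 393 (mod 419)
232^209 = 232^(128+64+16+1) ≡ 418 (mod 419).
Result is 418 ≡ −1, so (232/419) = −1.

-1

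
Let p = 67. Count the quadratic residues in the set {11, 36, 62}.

2

(11/67) = -1 → non-residue.
(36/67) = +1 → QR.
(62/67) = +1 → QR.
Total quadratic residues among the 3: 2.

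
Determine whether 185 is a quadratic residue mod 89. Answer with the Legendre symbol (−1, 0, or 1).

-1

Euler's criterion: (185/89) ≡ 7^44 (mod 89).
7^2 ≡ 49 (mod 89)
7^4 ≡ 87 (mod 89)
7^8 ≡ 4 (mod 89)
7^16 ≡ 16 (mod 89)
7^32 ≡ 78 (mod 89)
7^44 = 7^(32+8+4) ≡ 88 (mod 89).
Result is 88 ≡ −1, so (185/89) = −1.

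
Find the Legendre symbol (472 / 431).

1

First reduce: 472 ≡ 41 (mod 431).
Reciprocity: 41 ≡ 1 and 431 ≡ 3 (mod 4), so (41/431) = +(431/41).
Reduce top mod 41: now compute (21/41).
Reciprocity: 21 ≡ 1 and 41 ≡ 1 (mod 4), so (21/41) = +(41/21).
Reduce top mod 21: now compute (20/21).
Pull out 2^2: since 21 ≡ 5 (mod 8), (2/21) = -1, so (2/21)^2 = +1.
Reciprocity: 5 ≡ 1 and 21 ≡ 1 (mod 4), so (5/21) = +(21/5).
Reduce top mod 5: now compute (1/5).
Reached (1/5) = 1. Collecting the sign flips along the way, the symbol is +1.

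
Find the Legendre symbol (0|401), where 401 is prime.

Top reduces to 0: gcd > 1, so the symbol is 0.

0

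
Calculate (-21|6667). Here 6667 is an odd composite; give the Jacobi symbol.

1

First reduce: -21 ≡ 6646 (mod 6667).
Pull out 2: since 6667 ≡ 3 (mod 8), (2/6667) = -1.
Reciprocity: 3323 ≡ 3 and 6667 ≡ 3 (mod 4), so (3323/6667) = −(6667/3323).
Reduce top mod 3323: now compute (21/3323).
Reciprocity: 21 ≡ 1 and 3323 ≡ 3 (mod 4), so (21/3323) = +(3323/21).
Reduce top mod 21: now compute (5/21).
Reciprocity: 5 ≡ 1 and 21 ≡ 1 (mod 4), so (5/21) = +(21/5).
Reduce top mod 5: now compute (1/5).
Reached (1/5) = 1. Collecting the sign flips along the way, the symbol is +1.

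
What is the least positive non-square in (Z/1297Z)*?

(2/1297) = +1, so 2 is a residue.
(3/1297) = +1, so 3 is a residue.
(4/1297) = +1, so 4 is a residue.
(5/1297) = −1, so 5 is the smallest positive non-residue mod 1297.

5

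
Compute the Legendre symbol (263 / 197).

First reduce: 263 ≡ 66 (mod 197).
Pull out 2: since 197 ≡ 5 (mod 8), (2/197) = -1.
Reciprocity: 33 ≡ 1 and 197 ≡ 1 (mod 4), so (33/197) = +(197/33).
Reduce top mod 33: now compute (32/33).
Pull out 2^5: since 33 ≡ 1 (mod 8), (2/33) = +1, so (2/33)^5 = +1.
Reached (1/33) = 1. Collecting the sign flips along the way, the symbol is -1.

-1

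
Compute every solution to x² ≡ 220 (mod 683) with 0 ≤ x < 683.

272, 411

Since 683 ≡ 3 (mod 4), a square root of 220 is 220^((683+1)/4) = 220^171 mod 683.
Repeated squaring: 220^2≡590, 220^4≡453, 220^8≡309, 220^16≡544, 220^32≡197, 220^64≡561, 220^128≡541 (mod 683).
220^171 = 220^(128+32+8+2+1) ≡ 411 (mod 683).
Check: 411² = 168921 ≡ 220 (mod 683). The two roots are 272 and 411.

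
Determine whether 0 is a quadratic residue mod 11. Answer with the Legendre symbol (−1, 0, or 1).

Top reduces to 0: gcd > 1, so the symbol is 0.

0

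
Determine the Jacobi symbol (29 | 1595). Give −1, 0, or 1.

0

Reciprocity: 29 ≡ 1 and 1595 ≡ 3 (mod 4), so (29/1595) = +(1595/29).
Reduce top mod 29: now compute (0/29).
Top reduces to 0: gcd > 1, so the symbol is 0.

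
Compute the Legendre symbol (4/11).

1

Euler's criterion: (4/11) ≡ 4^5 (mod 11).
4^2 ≡ 5 (mod 11)
4^4 ≡ 3 (mod 11)
4^5 = 4^(4+1) ≡ 1 (mod 11).
Result is 1, so (4/11) = 1.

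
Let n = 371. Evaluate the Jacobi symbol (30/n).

Pull out 2: since 371 ≡ 3 (mod 8), (2/371) = -1.
Reciprocity: 15 ≡ 3 and 371 ≡ 3 (mod 4), so (15/371) = −(371/15).
Reduce top mod 15: now compute (11/15).
Reciprocity: 11 ≡ 3 and 15 ≡ 3 (mod 4), so (11/15) = −(15/11).
Reduce top mod 11: now compute (4/11).
Pull out 2^2: since 11 ≡ 3 (mod 8), (2/11) = -1, so (2/11)^2 = +1.
Reached (1/11) = 1. Collecting the sign flips along the way, the symbol is -1.

-1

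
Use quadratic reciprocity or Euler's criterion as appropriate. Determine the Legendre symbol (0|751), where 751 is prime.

0

Top reduces to 0: gcd > 1, so the symbol is 0.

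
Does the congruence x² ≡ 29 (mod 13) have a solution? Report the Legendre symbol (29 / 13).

1

Euler's criterion: (29/13) ≡ 3^6 (mod 13).
3^2 ≡ 9 (mod 13)
3^4 ≡ 3 (mod 13)
3^6 = 3^(4+2) ≡ 1 (mod 13).
Result is 1, so (29/13) = 1.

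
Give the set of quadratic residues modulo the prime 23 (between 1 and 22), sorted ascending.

1, 2, 3, 4, 6, 8, 9, 12, 13, 16, 18

Square k = 1,…,11 (k and 23−k give the same square):
1²=1, 2²=4, 3²=9, 4²=16, 5²≡2, 6²≡13, 7²≡3, 8²≡18, 9²≡12, 10²≡8, 11²≡6 (mod 23).
So the quadratic residues mod 23 are {1, 2, 3, 4, 6, 8, 9, 12, 13, 16, 18}.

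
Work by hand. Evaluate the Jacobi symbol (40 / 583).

Pull out 2^3: since 583 ≡ 7 (mod 8), (2/583) = +1, so (2/583)^3 = +1.
Reciprocity: 5 ≡ 1 and 583 ≡ 3 (mod 4), so (5/583) = +(583/5).
Reduce top mod 5: now compute (3/5).
Reciprocity: 3 ≡ 3 and 5 ≡ 1 (mod 4), so (3/5) = +(5/3).
Reduce top mod 3: now compute (2/3).
Pull out 2: since 3 ≡ 3 (mod 8), (2/3) = -1.
Reached (1/3) = 1. Collecting the sign flips along the way, the symbol is -1.

-1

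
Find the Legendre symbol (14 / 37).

-1

Pull out 2: since 37 ≡ 5 (mod 8), (2/37) = -1.
Reciprocity: 7 ≡ 3 and 37 ≡ 1 (mod 4), so (7/37) = +(37/7).
Reduce top mod 7: now compute (2/7).
Pull out 2: since 7 ≡ 7 (mod 8), (2/7) = +1.
Reached (1/7) = 1. Collecting the sign flips along the way, the symbol is -1.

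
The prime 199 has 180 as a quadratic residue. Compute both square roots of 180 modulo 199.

Since 199 ≡ 3 (mod 4), a square root of 180 is 180^((199+1)/4) = 180^50 mod 199.
Repeated squaring: 180^2≡162, 180^4≡175, 180^8≡178, 180^16≡43, 180^32≡58 (mod 199).
180^50 = 180^(32+16+2) ≡ 58 (mod 199).
Check: 58² = 3364 ≡ 180 (mod 199). The two roots are 58 and 141.

58, 141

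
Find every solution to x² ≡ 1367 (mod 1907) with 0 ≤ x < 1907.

Since 1907 ≡ 3 (mod 4), a square root of 1367 is 1367^((1907+1)/4) = 1367^477 mod 1907.
Repeated squaring: 1367^2≡1736, 1367^4≡636, 1367^8≡212, 1367^16≡1083, 1367^32≡84, 1367^64≡1335, 1367^128≡1087, 1367^256≡1136 (mod 1907).
1367^477 = 1367^(256+128+64+16+8+4+1) ≡ 1482 (mod 1907).
Check: 1482² = 2196324 ≡ 1367 (mod 1907). The two roots are 425 and 1482.

425, 1482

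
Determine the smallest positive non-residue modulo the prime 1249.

7

(2/1249) = +1, so 2 is a residue.
(3/1249) = +1, so 3 is a residue.
(4/1249) = +1, so 4 is a residue.
(5/1249) = +1, so 5 is a residue.
(6/1249) = +1, so 6 is a residue.
(7/1249) = −1, so 7 is the smallest positive non-residue mod 1249.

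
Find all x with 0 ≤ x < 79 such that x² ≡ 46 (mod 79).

Since 79 ≡ 3 (mod 4), a square root of 46 is 46^((79+1)/4) = 46^20 mod 79.
Repeated squaring: 46^2≡62, 46^4≡52, 46^8≡18, 46^16≡8 (mod 79).
46^20 = 46^(16+4) ≡ 21 (mod 79).
Check: 21² = 441 ≡ 46 (mod 79). The two roots are 21 and 58.

21, 58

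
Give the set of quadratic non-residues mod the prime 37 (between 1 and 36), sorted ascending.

2 5 6 8 13 14 15 17 18 19 20 22 23 24 29 31 32 35

Square k = 1,…,18 (k and 37−k give the same square):
1²=1, 2²=4, 3²=9, 4²=16, 5²=25, 6²=36, 7²≡12, 8²≡27, 9²≡7, 10²≡26, 11²≡10, 12²≡33, 13²≡21, 14²≡11, 15²≡3, 16²≡34, 17²≡30, 18²≡28 (mod 37).
The residues are {1, 3, 4, 7, 9, 10, 11, 12, 16, 21, 25, 26, 27, 28, 30, 33, 34, 36}; the non-residues are the remaining 18 nonzero classes.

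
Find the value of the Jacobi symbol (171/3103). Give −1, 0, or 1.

Reciprocity: 171 ≡ 3 and 3103 ≡ 3 (mod 4), so (171/3103) = −(3103/171).
Reduce top mod 171: now compute (25/171).
Reciprocity: 25 ≡ 1 and 171 ≡ 3 (mod 4), so (25/171) = +(171/25).
Reduce top mod 25: now compute (21/25).
Reciprocity: 21 ≡ 1 and 25 ≡ 1 (mod 4), so (21/25) = +(25/21).
Reduce top mod 21: now compute (4/21).
Pull out 2^2: since 21 ≡ 5 (mod 8), (2/21) = -1, so (2/21)^2 = +1.
Reached (1/21) = 1. Collecting the sign flips along the way, the symbol is -1.

-1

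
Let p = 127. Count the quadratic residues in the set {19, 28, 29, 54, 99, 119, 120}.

(19/127) = +1 → QR.
(28/127) = -1 → non-residue.
(29/127) = -1 → non-residue.
(54/127) = -1 → non-residue.
(99/127) = +1 → QR.
(119/127) = -1 → non-residue.
(120/127) = +1 → QR.
Total quadratic residues among the 7: 3.

3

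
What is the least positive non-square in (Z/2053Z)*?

(2/2053) = −1, so 2 is the smallest positive non-residue mod 2053.

2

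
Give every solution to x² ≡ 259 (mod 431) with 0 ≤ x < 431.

Since 431 ≡ 3 (mod 4), a square root of 259 is 259^((431+1)/4) = 259^108 mod 431.
Repeated squaring: 259^2≡276, 259^4≡320, 259^8≡253, 259^16≡221, 259^32≡138, 259^64≡80 (mod 431).
259^108 = 259^(64+32+8+4) ≡ 82 (mod 431).
Check: 82² = 6724 ≡ 259 (mod 431). The two roots are 82 and 349.

82, 349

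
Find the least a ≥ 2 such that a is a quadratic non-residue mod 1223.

5

(2/1223) = +1, so 2 is a residue.
(3/1223) = +1, so 3 is a residue.
(4/1223) = +1, so 4 is a residue.
(5/1223) = −1, so 5 is the smallest positive non-residue mod 1223.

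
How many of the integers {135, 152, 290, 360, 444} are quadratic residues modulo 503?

(135/503) = -1 → non-residue.
(152/503) = -1 → non-residue.
(290/503) = +1 → QR.
(360/503) = -1 → non-residue.
(444/503) = -1 → non-residue.
Total quadratic residues among the 5: 1.

1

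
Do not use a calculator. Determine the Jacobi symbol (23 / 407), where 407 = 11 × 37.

Reciprocity: 23 ≡ 3 and 407 ≡ 3 (mod 4), so (23/407) = −(407/23).
Reduce top mod 23: now compute (16/23).
Pull out 2^4: since 23 ≡ 7 (mod 8), (2/23) = +1, so (2/23)^4 = +1.
Reached (1/23) = 1. Collecting the sign flips along the way, the symbol is -1.

-1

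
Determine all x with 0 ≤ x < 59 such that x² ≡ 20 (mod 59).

Since 59 ≡ 3 (mod 4), a square root of 20 is 20^((59+1)/4) = 20^15 mod 59.
Repeated squaring: 20^2≡46, 20^4≡51, 20^8≡5 (mod 59).
20^15 = 20^(8+4+2+1) ≡ 16 (mod 59).
Check: 16² = 256 ≡ 20 (mod 59). The two roots are 16 and 43.

16, 43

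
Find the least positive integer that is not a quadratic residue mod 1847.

5

(2/1847) = +1, so 2 is a residue.
(3/1847) = +1, so 3 is a residue.
(4/1847) = +1, so 4 is a residue.
(5/1847) = −1, so 5 is the smallest positive non-residue mod 1847.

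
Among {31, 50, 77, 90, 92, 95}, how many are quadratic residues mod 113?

(31/113) = +1 → QR.
(50/113) = +1 → QR.
(77/113) = +1 → QR.
(90/113) = -1 → non-residue.
(92/113) = -1 → non-residue.
(95/113) = +1 → QR.
Total quadratic residues among the 6: 4.

4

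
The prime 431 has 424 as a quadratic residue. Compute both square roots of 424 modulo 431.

83, 348

Since 431 ≡ 3 (mod 4), a square root of 424 is 424^((431+1)/4) = 424^108 mod 431.
Repeated squaring: 424^2≡49, 424^4≡246, 424^8≡176, 424^16≡375, 424^32≡119, 424^64≡369 (mod 431).
424^108 = 424^(64+32+8+4) ≡ 348 (mod 431).
Check: 348² = 121104 ≡ 424 (mod 431). The two roots are 83 and 348.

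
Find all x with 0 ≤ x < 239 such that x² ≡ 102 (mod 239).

Since 239 ≡ 3 (mod 4), a square root of 102 is 102^((239+1)/4) = 102^60 mod 239.
Repeated squaring: 102^2≡127, 102^4≡116, 102^8≡72, 102^16≡165, 102^32≡218 (mod 239).
102^60 = 102^(32+16+8+4) ≡ 113 (mod 239).
Check: 113² = 12769 ≡ 102 (mod 239). The two roots are 113 and 126.

113, 126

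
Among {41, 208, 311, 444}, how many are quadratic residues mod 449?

(41/449) = +1 → QR.
(208/449) = -1 → non-residue.
(311/449) = -1 → non-residue.
(444/449) = +1 → QR.
Total quadratic residues among the 4: 2.

2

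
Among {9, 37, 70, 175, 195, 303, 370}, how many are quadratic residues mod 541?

(9/541) = +1 → QR.
(37/541) = -1 → non-residue.
(70/541) = -1 → non-residue.
(175/541) = +1 → QR.
(195/541) = -1 → non-residue.
(303/541) = +1 → QR.
(370/541) = +1 → QR.
Total quadratic residues among the 7: 4.

4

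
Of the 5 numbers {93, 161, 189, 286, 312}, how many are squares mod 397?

(93/397) = +1 → QR.
(161/397) = -1 → non-residue.
(189/397) = -1 → non-residue.
(286/397) = +1 → QR.
(312/397) = +1 → QR.
Total quadratic residues among the 5: 3.

3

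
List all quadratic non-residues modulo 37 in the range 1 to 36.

2, 5, 6, 8, 13, 14, 15, 17, 18, 19, 20, 22, 23, 24, 29, 31, 32, 35

Square k = 1,…,18 (k and 37−k give the same square):
1²=1, 2²=4, 3²=9, 4²=16, 5²=25, 6²=36, 7²≡12, 8²≡27, 9²≡7, 10²≡26, 11²≡10, 12²≡33, 13²≡21, 14²≡11, 15²≡3, 16²≡34, 17²≡30, 18²≡28 (mod 37).
The residues are {1, 3, 4, 7, 9, 10, 11, 12, 16, 21, 25, 26, 27, 28, 30, 33, 34, 36}; the non-residues are the remaining 18 nonzero classes.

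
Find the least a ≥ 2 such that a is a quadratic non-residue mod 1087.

3

(2/1087) = +1, so 2 is a residue.
(3/1087) = −1, so 3 is the smallest positive non-residue mod 1087.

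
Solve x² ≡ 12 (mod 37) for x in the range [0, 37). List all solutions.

7, 30

37 ≡ 1 (mod 4), so we find a root by search.
Trying successive values, 7² = 49 ≡ 12 (mod 37). The other root is 37 − 7 = 30.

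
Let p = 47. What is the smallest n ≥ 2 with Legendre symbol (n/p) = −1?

(2/47) = +1, so 2 is a residue.
(3/47) = +1, so 3 is a residue.
(4/47) = +1, so 4 is a residue.
(5/47) = −1, so 5 is the smallest positive non-residue mod 47.

5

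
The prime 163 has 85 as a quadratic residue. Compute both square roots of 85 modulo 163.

30, 133

Since 163 ≡ 3 (mod 4), a square root of 85 is 85^((163+1)/4) = 85^41 mod 163.
Repeated squaring: 85^2≡53, 85^4≡38, 85^8≡140, 85^16≡40, 85^32≡133 (mod 163).
85^41 = 85^(32+8+1) ≡ 133 (mod 163).
Check: 133² = 17689 ≡ 85 (mod 163). The two roots are 30 and 133.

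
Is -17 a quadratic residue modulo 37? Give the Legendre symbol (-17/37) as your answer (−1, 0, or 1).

Euler's criterion: (-17/37) ≡ 20^18 (mod 37).
20^2 ≡ 30 (mod 37)
20^4 ≡ 12 (mod 37)
20^8 ≡ 33 (mod 37)
20^16 ≡ 16 (mod 37)
20^18 = 20^(16+2) ≡ 36 (mod 37).
Result is 36 ≡ −1, so (-17/37) = −1.

-1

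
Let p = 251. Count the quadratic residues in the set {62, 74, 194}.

(62/251) = -1 → non-residue.
(74/251) = +1 → QR.
(194/251) = +1 → QR.
Total quadratic residues among the 3: 2.

2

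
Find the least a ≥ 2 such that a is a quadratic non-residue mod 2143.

3

(2/2143) = +1, so 2 is a residue.
(3/2143) = −1, so 3 is the smallest positive non-residue mod 2143.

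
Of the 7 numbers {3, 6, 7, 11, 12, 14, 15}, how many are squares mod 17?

(3/17) = -1 → non-residue.
(6/17) = -1 → non-residue.
(7/17) = -1 → non-residue.
(11/17) = -1 → non-residue.
(12/17) = -1 → non-residue.
(14/17) = -1 → non-residue.
(15/17) = +1 → QR.
Total quadratic residues among the 7: 1.

1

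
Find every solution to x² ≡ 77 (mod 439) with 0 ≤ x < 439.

Since 439 ≡ 3 (mod 4), a square root of 77 is 77^((439+1)/4) = 77^110 mod 439.
Repeated squaring: 77^2≡222, 77^4≡116, 77^8≡286, 77^16≡142, 77^32≡409, 77^64≡22 (mod 439).
77^110 = 77^(64+32+8+4+2) ≡ 266 (mod 439).
Check: 266² = 70756 ≡ 77 (mod 439). The two roots are 173 and 266.

173, 266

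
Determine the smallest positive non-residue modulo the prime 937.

(2/937) = +1, so 2 is a residue.
(3/937) = +1, so 3 is a residue.
(4/937) = +1, so 4 is a residue.
(5/937) = −1, so 5 is the smallest positive non-residue mod 937.

5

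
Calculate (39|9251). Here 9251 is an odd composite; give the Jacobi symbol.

Reciprocity: 39 ≡ 3 and 9251 ≡ 3 (mod 4), so (39/9251) = −(9251/39).
Reduce top mod 39: now compute (8/39).
Pull out 2^3: since 39 ≡ 7 (mod 8), (2/39) = +1, so (2/39)^3 = +1.
Reached (1/39) = 1. Collecting the sign flips along the way, the symbol is -1.

-1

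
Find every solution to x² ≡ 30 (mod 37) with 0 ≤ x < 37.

17, 20

37 ≡ 1 (mod 4), so we find a root by search.
Trying successive values, 17² = 289 ≡ 30 (mod 37). The other root is 37 − 17 = 20.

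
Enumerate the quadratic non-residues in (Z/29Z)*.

2, 3, 8, 10, 11, 12, 14, 15, 17, 18, 19, 21, 26, 27

Square k = 1,…,14 (k and 29−k give the same square):
1²=1, 2²=4, 3²=9, 4²=16, 5²=25, 6²≡7, 7²≡20, 8²≡6, 9²≡23, 10²≡13, 11²≡5, 12²≡28, 13²≡24, 14²≡22 (mod 29).
The residues are {1, 4, 5, 6, 7, 9, 13, 16, 20, 22, 23, 24, 25, 28}; the non-residues are the remaining 14 nonzero classes.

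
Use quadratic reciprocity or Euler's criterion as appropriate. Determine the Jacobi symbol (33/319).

Reciprocity: 33 ≡ 1 and 319 ≡ 3 (mod 4), so (33/319) = +(319/33).
Reduce top mod 33: now compute (22/33).
Pull out 2: since 33 ≡ 1 (mod 8), (2/33) = +1.
Reciprocity: 11 ≡ 3 and 33 ≡ 1 (mod 4), so (11/33) = +(33/11).
Reduce top mod 11: now compute (0/11).
Top reduces to 0: gcd > 1, so the symbol is 0.

0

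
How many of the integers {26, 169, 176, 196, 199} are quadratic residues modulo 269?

(26/269) = -1 → non-residue.
(169/269) = +1 → QR.
(176/269) = +1 → QR.
(196/269) = +1 → QR.
(199/269) = +1 → QR.
Total quadratic residues among the 5: 4.

4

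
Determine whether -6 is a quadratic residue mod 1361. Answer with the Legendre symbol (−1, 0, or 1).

First reduce: -6 ≡ 1355 (mod 1361).
Reciprocity: 1355 ≡ 3 and 1361 ≡ 1 (mod 4), so (1355/1361) = +(1361/1355).
Reduce top mod 1355: now compute (6/1355).
Pull out 2: since 1355 ≡ 3 (mod 8), (2/1355) = -1.
Reciprocity: 3 ≡ 3 and 1355 ≡ 3 (mod 4), so (3/1355) = −(1355/3).
Reduce top mod 3: now compute (2/3).
Pull out 2: since 3 ≡ 3 (mod 8), (2/3) = -1.
Reached (1/3) = 1. Collecting the sign flips along the way, the symbol is -1.

-1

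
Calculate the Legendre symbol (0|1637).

0

Top reduces to 0: gcd > 1, so the symbol is 0.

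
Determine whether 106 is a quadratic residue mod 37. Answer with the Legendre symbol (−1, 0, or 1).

-1

First reduce: 106 ≡ 32 (mod 37).
Pull out 2^5: since 37 ≡ 5 (mod 8), (2/37) = -1, so (2/37)^5 = -1.
Reached (1/37) = 1. Collecting the sign flips along the way, the symbol is -1.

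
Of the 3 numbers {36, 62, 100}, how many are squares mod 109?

2

(36/109) = +1 → QR.
(62/109) = -1 → non-residue.
(100/109) = +1 → QR.
Total quadratic residues among the 3: 2.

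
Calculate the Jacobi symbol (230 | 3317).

-1

Pull out 2: since 3317 ≡ 5 (mod 8), (2/3317) = -1.
Reciprocity: 115 ≡ 3 and 3317 ≡ 1 (mod 4), so (115/3317) = +(3317/115).
Reduce top mod 115: now compute (97/115).
Reciprocity: 97 ≡ 1 and 115 ≡ 3 (mod 4), so (97/115) = +(115/97).
Reduce top mod 97: now compute (18/97).
Pull out 2: since 97 ≡ 1 (mod 8), (2/97) = +1.
Reciprocity: 9 ≡ 1 and 97 ≡ 1 (mod 4), so (9/97) = +(97/9).
Reduce top mod 9: now compute (7/9).
Reciprocity: 7 ≡ 3 and 9 ≡ 1 (mod 4), so (7/9) = +(9/7).
Reduce top mod 7: now compute (2/7).
Pull out 2: since 7 ≡ 7 (mod 8), (2/7) = +1.
Reached (1/7) = 1. Collecting the sign flips along the way, the symbol is -1.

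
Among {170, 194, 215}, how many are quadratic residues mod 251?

(170/251) = -1 → non-residue.
(194/251) = +1 → QR.
(215/251) = -1 → non-residue.
Total quadratic residues among the 3: 1.

1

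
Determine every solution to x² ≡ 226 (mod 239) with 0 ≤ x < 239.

Since 239 ≡ 3 (mod 4), a square root of 226 is 226^((239+1)/4) = 226^60 mod 239.
Repeated squaring: 226^2≡169, 226^4≡120, 226^8≡60, 226^16≡15, 226^32≡225 (mod 239).
226^60 = 226^(32+16+8+4) ≡ 153 (mod 239).
Check: 153² = 23409 ≡ 226 (mod 239). The two roots are 86 and 153.

86, 153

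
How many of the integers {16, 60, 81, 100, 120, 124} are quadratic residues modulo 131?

(16/131) = +1 → QR.
(60/131) = +1 → QR.
(81/131) = +1 → QR.
(100/131) = +1 → QR.
(120/131) = -1 → non-residue.
(124/131) = -1 → non-residue.
Total quadratic residues among the 6: 4.

4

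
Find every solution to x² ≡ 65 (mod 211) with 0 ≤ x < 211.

Since 211 ≡ 3 (mod 4), a square root of 65 is 65^((211+1)/4) = 65^53 mod 211.
Repeated squaring: 65^2≡5, 65^4≡25, 65^8≡203, 65^16≡64, 65^32≡87 (mod 211).
65^53 = 65^(32+16+4+1) ≡ 109 (mod 211).
Check: 109² = 11881 ≡ 65 (mod 211). The two roots are 102 and 109.

102, 109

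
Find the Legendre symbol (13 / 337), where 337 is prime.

1

Reciprocity: 13 ≡ 1 and 337 ≡ 1 (mod 4), so (13/337) = +(337/13).
Reduce top mod 13: now compute (12/13).
Pull out 2^2: since 13 ≡ 5 (mod 8), (2/13) = -1, so (2/13)^2 = +1.
Reciprocity: 3 ≡ 3 and 13 ≡ 1 (mod 4), so (3/13) = +(13/3).
Reduce top mod 3: now compute (1/3).
Reached (1/3) = 1. Collecting the sign flips along the way, the symbol is +1.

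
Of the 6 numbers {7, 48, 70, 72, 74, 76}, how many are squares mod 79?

(7/79) = -1 → non-residue.
(48/79) = -1 → non-residue.
(70/79) = -1 → non-residue.
(72/79) = +1 → QR.
(74/79) = -1 → non-residue.
(76/79) = +1 → QR.
Total quadratic residues among the 6: 2.

2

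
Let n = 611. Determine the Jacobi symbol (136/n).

Pull out 2^3: since 611 ≡ 3 (mod 8), (2/611) = -1, so (2/611)^3 = -1.
Reciprocity: 17 ≡ 1 and 611 ≡ 3 (mod 4), so (17/611) = +(611/17).
Reduce top mod 17: now compute (16/17).
Pull out 2^4: since 17 ≡ 1 (mod 8), (2/17) = +1, so (2/17)^4 = +1.
Reached (1/17) = 1. Collecting the sign flips along the way, the symbol is -1.

-1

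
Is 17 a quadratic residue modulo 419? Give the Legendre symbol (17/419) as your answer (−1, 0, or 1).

-1

Euler's criterion: (17/419) ≡ 17^209 (mod 419).
17^2 ≡ 289 (mod 419)
17^4 ≡ 140 (mod 419)
17^8 ≡ 326 (mod 419)
17^16 ≡ 269 (mod 419)
17^32 ≡ 293 (mod 419)
17^64 ≡ 373 (mod 419)
17^128 ≡ 21 (mod 419)
17^209 = 17^(128+64+16+1) ≡ 418 (mod 419).
Result is 418 ≡ −1, so (17/419) = −1.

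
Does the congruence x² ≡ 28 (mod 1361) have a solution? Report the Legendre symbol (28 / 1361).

-1

Pull out 2^2: since 1361 ≡ 1 (mod 8), (2/1361) = +1, so (2/1361)^2 = +1.
Reciprocity: 7 ≡ 3 and 1361 ≡ 1 (mod 4), so (7/1361) = +(1361/7).
Reduce top mod 7: now compute (3/7).
Reciprocity: 3 ≡ 3 and 7 ≡ 3 (mod 4), so (3/7) = −(7/3).
Reduce top mod 3: now compute (1/3).
Reached (1/3) = 1. Collecting the sign flips along the way, the symbol is -1.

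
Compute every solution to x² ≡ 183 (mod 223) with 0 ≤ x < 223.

39, 184

Since 223 ≡ 3 (mod 4), a square root of 183 is 183^((223+1)/4) = 183^56 mod 223.
Repeated squaring: 183^2≡39, 183^4≡183, 183^8≡39, 183^16≡183, 183^32≡39 (mod 223).
183^56 = 183^(32+16+8) ≡ 39 (mod 223).
Check: 39² = 1521 ≡ 183 (mod 223). The two roots are 39 and 184.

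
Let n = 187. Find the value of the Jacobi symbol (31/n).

-1

Reciprocity: 31 ≡ 3 and 187 ≡ 3 (mod 4), so (31/187) = −(187/31).
Reduce top mod 31: now compute (1/31).
Reached (1/31) = 1. Collecting the sign flips along the way, the symbol is -1.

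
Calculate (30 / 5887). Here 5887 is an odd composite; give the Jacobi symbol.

1

Pull out 2: since 5887 ≡ 7 (mod 8), (2/5887) = +1.
Reciprocity: 15 ≡ 3 and 5887 ≡ 3 (mod 4), so (15/5887) = −(5887/15).
Reduce top mod 15: now compute (7/15).
Reciprocity: 7 ≡ 3 and 15 ≡ 3 (mod 4), so (7/15) = −(15/7).
Reduce top mod 7: now compute (1/7).
Reached (1/7) = 1. Collecting the sign flips along the way, the symbol is +1.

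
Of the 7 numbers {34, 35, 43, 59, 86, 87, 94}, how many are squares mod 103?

(34/103) = +1 → QR.
(35/103) = -1 → non-residue.
(43/103) = -1 → non-residue.
(59/103) = +1 → QR.
(86/103) = -1 → non-residue.
(87/103) = -1 → non-residue.
(94/103) = -1 → non-residue.
Total quadratic residues among the 7: 2.

2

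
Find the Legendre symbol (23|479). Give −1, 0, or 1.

1

Reciprocity: 23 ≡ 3 and 479 ≡ 3 (mod 4), so (23/479) = −(479/23).
Reduce top mod 23: now compute (19/23).
Reciprocity: 19 ≡ 3 and 23 ≡ 3 (mod 4), so (19/23) = −(23/19).
Reduce top mod 19: now compute (4/19).
Pull out 2^2: since 19 ≡ 3 (mod 8), (2/19) = -1, so (2/19)^2 = +1.
Reached (1/19) = 1. Collecting the sign flips along the way, the symbol is +1.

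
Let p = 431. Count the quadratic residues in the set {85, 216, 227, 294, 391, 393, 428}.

3

(85/431) = -1 → non-residue.
(216/431) = +1 → QR.
(227/431) = +1 → QR.
(294/431) = +1 → QR.
(391/431) = -1 → non-residue.
(393/431) = -1 → non-residue.
(428/431) = -1 → non-residue.
Total quadratic residues among the 7: 3.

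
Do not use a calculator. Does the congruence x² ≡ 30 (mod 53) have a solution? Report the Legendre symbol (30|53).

-1

Euler's criterion: (30/53) ≡ 30^26 (mod 53).
30^2 ≡ 52 (mod 53)
30^4 ≡ 1 (mod 53)
30^8 ≡ 1 (mod 53)
30^16 ≡ 1 (mod 53)
30^26 = 30^(16+8+2) ≡ 52 (mod 53).
Result is 52 ≡ −1, so (30/53) = −1.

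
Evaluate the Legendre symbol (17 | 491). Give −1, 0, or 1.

1

Euler's criterion: (17/491) ≡ 17^245 (mod 491).
17^2 ≡ 289 (mod 491)
17^4 ≡ 51 (mod 491)
17^8 ≡ 146 (mod 491)
17^16 ≡ 203 (mod 491)
17^32 ≡ 456 (mod 491)
17^64 ≡ 243 (mod 491)
17^128 ≡ 129 (mod 491)
17^245 = 17^(128+64+32+16+4+1) ≡ 1 (mod 491).
Result is 1, so (17/491) = 1.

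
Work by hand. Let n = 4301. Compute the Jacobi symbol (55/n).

Reciprocity: 55 ≡ 3 and 4301 ≡ 1 (mod 4), so (55/4301) = +(4301/55).
Reduce top mod 55: now compute (11/55).
Reciprocity: 11 ≡ 3 and 55 ≡ 3 (mod 4), so (11/55) = −(55/11).
Reduce top mod 11: now compute (0/11).
Top reduces to 0: gcd > 1, so the symbol is 0.

0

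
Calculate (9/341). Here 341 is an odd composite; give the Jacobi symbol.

1

Reciprocity: 9 ≡ 1 and 341 ≡ 1 (mod 4), so (9/341) = +(341/9).
Reduce top mod 9: now compute (8/9).
Pull out 2^3: since 9 ≡ 1 (mod 8), (2/9) = +1, so (2/9)^3 = +1.
Reached (1/9) = 1. Collecting the sign flips along the way, the symbol is +1.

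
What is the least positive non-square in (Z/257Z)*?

(2/257) = +1, so 2 is a residue.
(3/257) = −1, so 3 is the smallest positive non-residue mod 257.

3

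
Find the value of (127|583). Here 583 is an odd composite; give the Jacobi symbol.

Reciprocity: 127 ≡ 3 and 583 ≡ 3 (mod 4), so (127/583) = −(583/127).
Reduce top mod 127: now compute (75/127).
Reciprocity: 75 ≡ 3 and 127 ≡ 3 (mod 4), so (75/127) = −(127/75).
Reduce top mod 75: now compute (52/75).
Pull out 2^2: since 75 ≡ 3 (mod 8), (2/75) = -1, so (2/75)^2 = +1.
Reciprocity: 13 ≡ 1 and 75 ≡ 3 (mod 4), so (13/75) = +(75/13).
Reduce top mod 13: now compute (10/13).
Pull out 2: since 13 ≡ 5 (mod 8), (2/13) = -1.
Reciprocity: 5 ≡ 1 and 13 ≡ 1 (mod 4), so (5/13) = +(13/5).
Reduce top mod 5: now compute (3/5).
Reciprocity: 3 ≡ 3 and 5 ≡ 1 (mod 4), so (3/5) = +(5/3).
Reduce top mod 3: now compute (2/3).
Pull out 2: since 3 ≡ 3 (mod 8), (2/3) = -1.
Reached (1/3) = 1. Collecting the sign flips along the way, the symbol is +1.

1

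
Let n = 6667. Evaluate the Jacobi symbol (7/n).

Reciprocity: 7 ≡ 3 and 6667 ≡ 3 (mod 4), so (7/6667) = −(6667/7).
Reduce top mod 7: now compute (3/7).
Reciprocity: 3 ≡ 3 and 7 ≡ 3 (mod 4), so (3/7) = −(7/3).
Reduce top mod 3: now compute (1/3).
Reached (1/3) = 1. Collecting the sign flips along the way, the symbol is +1.

1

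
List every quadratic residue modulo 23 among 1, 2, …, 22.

1,2,3,4,6,8,9,12,13,16,18

Square k = 1,…,11 (k and 23−k give the same square):
1²=1, 2²=4, 3²=9, 4²=16, 5²≡2, 6²≡13, 7²≡3, 8²≡18, 9²≡12, 10²≡8, 11²≡6 (mod 23).
So the quadratic residues mod 23 are {1, 2, 3, 4, 6, 8, 9, 12, 13, 16, 18}.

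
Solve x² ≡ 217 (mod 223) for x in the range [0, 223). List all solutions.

70, 153

Since 223 ≡ 3 (mod 4), a square root of 217 is 217^((223+1)/4) = 217^56 mod 223.
Repeated squaring: 217^2≡36, 217^4≡181, 217^8≡203, 217^16≡177, 217^32≡109 (mod 223).
217^56 = 217^(32+16+8) ≡ 153 (mod 223).
Check: 153² = 23409 ≡ 217 (mod 223). The two roots are 70 and 153.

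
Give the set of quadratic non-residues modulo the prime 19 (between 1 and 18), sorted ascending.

2 3 8 10 12 13 14 15 18

Square k = 1,…,9 (k and 19−k give the same square):
1²=1, 2²=4, 3²=9, 4²=16, 5²≡6, 6²≡17, 7²≡11, 8²≡7, 9²≡5 (mod 19).
The residues are {1, 4, 5, 6, 7, 9, 11, 16, 17}; the non-residues are the remaining 9 nonzero classes.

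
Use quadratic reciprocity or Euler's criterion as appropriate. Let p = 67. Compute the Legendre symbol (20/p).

-1

Pull out 2^2: since 67 ≡ 3 (mod 8), (2/67) = -1, so (2/67)^2 = +1.
Reciprocity: 5 ≡ 1 and 67 ≡ 3 (mod 4), so (5/67) = +(67/5).
Reduce top mod 5: now compute (2/5).
Pull out 2: since 5 ≡ 5 (mod 8), (2/5) = -1.
Reached (1/5) = 1. Collecting the sign flips along the way, the symbol is -1.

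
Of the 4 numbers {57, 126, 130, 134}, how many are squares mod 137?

(57/137) = -1 → non-residue.
(126/137) = +1 → QR.
(130/137) = +1 → QR.
(134/137) = -1 → non-residue.
Total quadratic residues among the 4: 2.

2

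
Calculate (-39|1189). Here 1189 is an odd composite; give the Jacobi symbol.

First reduce: -39 ≡ 1150 (mod 1189).
Pull out 2: since 1189 ≡ 5 (mod 8), (2/1189) = -1.
Reciprocity: 575 ≡ 3 and 1189 ≡ 1 (mod 4), so (575/1189) = +(1189/575).
Reduce top mod 575: now compute (39/575).
Reciprocity: 39 ≡ 3 and 575 ≡ 3 (mod 4), so (39/575) = −(575/39).
Reduce top mod 39: now compute (29/39).
Reciprocity: 29 ≡ 1 and 39 ≡ 3 (mod 4), so (29/39) = +(39/29).
Reduce top mod 29: now compute (10/29).
Pull out 2: since 29 ≡ 5 (mod 8), (2/29) = -1.
Reciprocity: 5 ≡ 1 and 29 ≡ 1 (mod 4), so (5/29) = +(29/5).
Reduce top mod 5: now compute (4/5).
Pull out 2^2: since 5 ≡ 5 (mod 8), (2/5) = -1, so (2/5)^2 = +1.
Reached (1/5) = 1. Collecting the sign flips along the way, the symbol is -1.

-1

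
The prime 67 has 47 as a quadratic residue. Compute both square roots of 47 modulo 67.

Since 67 ≡ 3 (mod 4), a square root of 47 is 47^((67+1)/4) = 47^17 mod 67.
Repeated squaring: 47^2≡65, 47^4≡4, 47^8≡16, 47^16≡55 (mod 67).
47^17 = 47^(16+1) ≡ 39 (mod 67).
Check: 39² = 1521 ≡ 47 (mod 67). The two roots are 28 and 39.

28, 39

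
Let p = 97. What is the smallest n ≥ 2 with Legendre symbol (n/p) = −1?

5

(2/97) = +1, so 2 is a residue.
(3/97) = +1, so 3 is a residue.
(4/97) = +1, so 4 is a residue.
(5/97) = −1, so 5 is the smallest positive non-residue mod 97.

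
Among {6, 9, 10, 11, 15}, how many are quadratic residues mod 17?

(6/17) = -1 → non-residue.
(9/17) = +1 → QR.
(10/17) = -1 → non-residue.
(11/17) = -1 → non-residue.
(15/17) = +1 → QR.
Total quadratic residues among the 5: 2.

2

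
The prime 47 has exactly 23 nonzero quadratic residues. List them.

Square k = 1,…,23 (k and 47−k give the same square):
1²=1, 2²=4, 3²=9, 4²=16, 5²=25, 6²=36, 7²≡2, 8²≡17, 9²≡34, 10²≡6, 11²≡27, 12²≡3, 13²≡28, 14²≡8, 15²≡37, 16²≡21, 17²≡7, 18²≡42, 19²≡32, 20²≡24, 21²≡18, 22²≡14, 23²≡12 (mod 47).
So the quadratic residues mod 47 are {1, 2, 3, 4, 6, 7, 8, 9, 12, 14, 16, 17, 18, 21, 24, 25, 27, 28, 32, 34, 36, 37, 42}.

1 2 3 4 6 7 8 9 12 14 16 17 18 21 24 25 27 28 32 34 36 37 42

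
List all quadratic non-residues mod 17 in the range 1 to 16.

3, 5, 6, 7, 10, 11, 12, 14

Square k = 1,…,8 (k and 17−k give the same square):
1²=1, 2²=4, 3²=9, 4²=16, 5²≡8, 6²≡2, 7²≡15, 8²≡13 (mod 17).
The residues are {1, 2, 4, 8, 9, 13, 15, 16}; the non-residues are the remaining 8 nonzero classes.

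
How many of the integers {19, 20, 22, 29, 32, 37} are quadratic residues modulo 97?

(19/97) = -1 → non-residue.
(20/97) = -1 → non-residue.
(22/97) = +1 → QR.
(29/97) = -1 → non-residue.
(32/97) = +1 → QR.
(37/97) = -1 → non-residue.
Total quadratic residues among the 6: 2.

2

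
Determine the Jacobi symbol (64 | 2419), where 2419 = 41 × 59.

1

Pull out 2^6: since 2419 ≡ 3 (mod 8), (2/2419) = -1, so (2/2419)^6 = +1.
Reached (1/2419) = 1. Collecting the sign flips along the way, the symbol is +1.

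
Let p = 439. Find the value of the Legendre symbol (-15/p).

Euler's criterion: (-15/439) ≡ 424^219 (mod 439).
424^2 ≡ 225 (mod 439)
424^4 ≡ 140 (mod 439)
424^8 ≡ 284 (mod 439)
424^16 ≡ 319 (mod 439)
424^32 ≡ 352 (mod 439)
424^64 ≡ 106 (mod 439)
424^128 ≡ 261 (mod 439)
424^219 = 424^(128+64+16+8+2+1) ≡ 1 (mod 439).
Result is 1, so (-15/439) = 1.

1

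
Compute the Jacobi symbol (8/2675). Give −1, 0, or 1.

Pull out 2^3: since 2675 ≡ 3 (mod 8), (2/2675) = -1, so (2/2675)^3 = -1.
Reached (1/2675) = 1. Collecting the sign flips along the way, the symbol is -1.

-1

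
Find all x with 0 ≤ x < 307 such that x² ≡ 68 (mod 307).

36, 271

Since 307 ≡ 3 (mod 4), a square root of 68 is 68^((307+1)/4) = 68^77 mod 307.
Repeated squaring: 68^2≡19, 68^4≡54, 68^8≡153, 68^16≡77, 68^32≡96, 68^64≡6 (mod 307).
68^77 = 68^(64+8+4+1) ≡ 36 (mod 307).
Check: 36² = 1296 ≡ 68 (mod 307). The two roots are 36 and 271.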